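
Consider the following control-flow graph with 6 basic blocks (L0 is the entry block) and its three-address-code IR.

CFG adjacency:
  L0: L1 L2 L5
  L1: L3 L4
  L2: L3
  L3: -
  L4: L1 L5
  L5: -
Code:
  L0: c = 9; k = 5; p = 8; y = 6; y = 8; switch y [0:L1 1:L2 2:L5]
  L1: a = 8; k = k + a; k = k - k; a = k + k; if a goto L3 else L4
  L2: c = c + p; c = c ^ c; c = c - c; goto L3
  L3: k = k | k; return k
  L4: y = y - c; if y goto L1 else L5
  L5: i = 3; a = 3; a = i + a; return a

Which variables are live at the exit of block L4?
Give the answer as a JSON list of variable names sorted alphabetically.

def/use:
  L0: {c,k,p,y} / ∅
  L1: {a,k} / {k}
  L2: {c} / {c,p}
  L3: {k} / {k}
  L4: {y} / {c,y}
  L5: {a,i} / ∅

Liveness:
  live L0: ∅→{c,k,p,y}
  live L1: {c,k,y}→{c,k,y}
  live L2: {c,k,p}→{k}
  live L3: {k}→∅
  live L4: {c,k,y}→{c,k,y}
  live L5: ∅→∅

live-out(L4) = ["c", "k", "y"]

Answer: ["c", "k", "y"]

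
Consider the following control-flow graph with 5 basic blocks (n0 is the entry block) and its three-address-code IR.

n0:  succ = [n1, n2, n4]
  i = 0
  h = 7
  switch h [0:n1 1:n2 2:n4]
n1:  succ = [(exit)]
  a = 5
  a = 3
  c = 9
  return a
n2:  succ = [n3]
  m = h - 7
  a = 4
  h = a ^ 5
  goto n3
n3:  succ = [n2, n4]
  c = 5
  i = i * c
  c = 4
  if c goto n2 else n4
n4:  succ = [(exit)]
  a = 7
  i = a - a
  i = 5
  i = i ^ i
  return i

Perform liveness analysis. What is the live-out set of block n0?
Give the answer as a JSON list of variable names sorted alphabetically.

Answer: ["h", "i"]

Derivation:
def/use:
  n0: {h,i} / ∅
  n1: {a,c} / ∅
  n2: {a,h,m} / {h}
  n3: {c,i} / {i}
  n4: {a,i} / ∅

Live sets:
  n0 li=∅ lo={h,i}
  n1 li=∅ lo=∅
  n2 li={h,i} lo={h,i}
  n3 li={h,i} lo={h,i}
  n4 li=∅ lo=∅

live-out(n0) = ["h", "i"]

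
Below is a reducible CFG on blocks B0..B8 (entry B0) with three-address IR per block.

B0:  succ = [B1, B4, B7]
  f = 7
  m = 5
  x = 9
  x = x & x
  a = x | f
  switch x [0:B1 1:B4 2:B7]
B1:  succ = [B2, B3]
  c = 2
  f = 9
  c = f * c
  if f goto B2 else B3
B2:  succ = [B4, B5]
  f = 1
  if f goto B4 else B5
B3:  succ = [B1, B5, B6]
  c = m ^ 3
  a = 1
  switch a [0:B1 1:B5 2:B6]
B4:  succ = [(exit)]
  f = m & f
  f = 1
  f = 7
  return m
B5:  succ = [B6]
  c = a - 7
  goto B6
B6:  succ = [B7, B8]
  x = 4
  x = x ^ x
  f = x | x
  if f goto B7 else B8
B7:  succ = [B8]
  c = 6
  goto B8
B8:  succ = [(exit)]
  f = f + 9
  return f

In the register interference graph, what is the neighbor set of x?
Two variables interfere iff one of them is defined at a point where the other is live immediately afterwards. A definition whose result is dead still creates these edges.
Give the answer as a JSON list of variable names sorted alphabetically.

Per-block:
  B0: {a,f,m,x} / ∅
  B1: {c,f} / ∅
  B2: {f} / ∅
  B3: {a,c} / {m}
  B4: {f} / {f,m}
  B5: {c} / {a}
  B6: {f,x} / ∅
  B7: {c} / ∅
  B8: {f} / {f}

Backward fixpoint:
  B0: in=∅ out={a,f,m}
  B1: in={a,m} out={a,m}
  B2: in={a,m} out={a,f,m}
  B3: in={m} out={a,m}
  B4: in={f,m} out=∅
  B5: in={a} out=∅
  B6: in=∅ out={f}
  B7: in={f} out={f}
  B8: in={f} out=∅

Interference:
  a↔{c,f,m,x}
  c↔{a,f,m}
  f↔{a,c,m,x}
  m↔{a,c,f,x}
  x↔{a,f,m}

N(x) = ["a", "f", "m"]

Answer: ["a", "f", "m"]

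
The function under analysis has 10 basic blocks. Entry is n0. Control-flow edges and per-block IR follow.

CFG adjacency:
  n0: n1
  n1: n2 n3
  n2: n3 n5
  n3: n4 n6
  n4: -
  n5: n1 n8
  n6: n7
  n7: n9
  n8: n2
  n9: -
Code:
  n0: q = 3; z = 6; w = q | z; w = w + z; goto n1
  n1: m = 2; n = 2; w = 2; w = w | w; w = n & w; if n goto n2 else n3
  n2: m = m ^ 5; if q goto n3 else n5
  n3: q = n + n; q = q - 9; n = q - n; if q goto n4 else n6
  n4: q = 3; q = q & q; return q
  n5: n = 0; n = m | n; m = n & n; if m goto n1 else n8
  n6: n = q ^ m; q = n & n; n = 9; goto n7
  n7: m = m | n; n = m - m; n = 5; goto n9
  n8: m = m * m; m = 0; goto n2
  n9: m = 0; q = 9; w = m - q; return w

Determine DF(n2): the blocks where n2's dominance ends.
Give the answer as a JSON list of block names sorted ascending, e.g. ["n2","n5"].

idom tree: n1←n0 n2←n1 n3←n1 n4←n3 n5←n2 n6←n3 n7←n6 n8←n5 n9←n7
Join-block Dom:
  n1: preds {n0,n5}: {n0} ∩ {n0,n1,n2,n5} = {n0}; idom=n0
  n2: preds {n1,n8}: {n0,n1} ∩ {n0,n1,n2,n5,n8} = {n0,n1}; idom=n1
  n3: preds {n1,n2}: {n0,n1} ∩ {n0,n1,n2} = {n0,n1}; idom=n1

DF derivation:
  n1←n0: walk · to n0
  n1←n5: walk n5→n2→n1 to n0
  n2←n1: walk · to n1
  n2←n8: walk n8→n5→n2 to n1
  n3←n1: walk · to n1
  n3←n2: walk n2 to n1
  DF(n0)=∅
  DF(n1)={n1}
  DF(n2)={n1,n2,n3}
  DF(n3)=∅
  DF(n4)=∅
  DF(n5)={n1,n2}
  DF(n6)=∅
  DF(n7)=∅
  DF(n8)={n2}
  DF(n9)=∅

DF(n2) = ["n1", "n2", "n3"]

Answer: ["n1", "n2", "n3"]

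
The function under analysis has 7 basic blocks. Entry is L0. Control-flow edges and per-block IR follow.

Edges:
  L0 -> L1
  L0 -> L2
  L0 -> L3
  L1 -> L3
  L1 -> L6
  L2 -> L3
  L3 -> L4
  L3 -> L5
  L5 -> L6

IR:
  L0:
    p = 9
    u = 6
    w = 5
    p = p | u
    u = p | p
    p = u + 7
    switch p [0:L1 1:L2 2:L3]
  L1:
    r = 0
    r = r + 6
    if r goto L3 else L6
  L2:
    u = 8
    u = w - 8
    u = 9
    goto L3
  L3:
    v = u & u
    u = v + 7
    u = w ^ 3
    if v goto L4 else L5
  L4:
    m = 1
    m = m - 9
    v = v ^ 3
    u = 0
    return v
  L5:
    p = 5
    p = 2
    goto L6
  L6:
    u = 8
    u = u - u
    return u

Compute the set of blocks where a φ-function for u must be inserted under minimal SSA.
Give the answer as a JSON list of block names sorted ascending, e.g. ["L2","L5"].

Answer: ["L3", "L6"]

Derivation:
idom tree: L1←L0 L2←L0 L3←L0 L4←L3 L5←L3 L6←L0
Dom at joins:
  L3: preds {L0,L1,L2}: {L0} ∩ {L0,L1} ∩ {L0,L2} = {L0}; idom=L0
  L6: preds {L1,L5}: {L0,L1} ∩ {L0,L3,L5} = {L0}; idom=L0

DF derivation:
  L3←L0: walk · to L0
  L3←L1: walk L1 to L0
  L3←L2: walk L2 to L0
  L6←L1: walk L1 to L0
  L6←L5: walk L5→L3 to L0
  DF(L0)=∅
  DF(L1)={L3,L6}
  DF(L2)={L3}
  DF(L3)={L6}
  DF(L4)=∅
  DF(L5)={L6}
  DF(L6)=∅

φ for u: defs {L0,L2,L3,L4,L6}
  DF⁺ = {L3,L6}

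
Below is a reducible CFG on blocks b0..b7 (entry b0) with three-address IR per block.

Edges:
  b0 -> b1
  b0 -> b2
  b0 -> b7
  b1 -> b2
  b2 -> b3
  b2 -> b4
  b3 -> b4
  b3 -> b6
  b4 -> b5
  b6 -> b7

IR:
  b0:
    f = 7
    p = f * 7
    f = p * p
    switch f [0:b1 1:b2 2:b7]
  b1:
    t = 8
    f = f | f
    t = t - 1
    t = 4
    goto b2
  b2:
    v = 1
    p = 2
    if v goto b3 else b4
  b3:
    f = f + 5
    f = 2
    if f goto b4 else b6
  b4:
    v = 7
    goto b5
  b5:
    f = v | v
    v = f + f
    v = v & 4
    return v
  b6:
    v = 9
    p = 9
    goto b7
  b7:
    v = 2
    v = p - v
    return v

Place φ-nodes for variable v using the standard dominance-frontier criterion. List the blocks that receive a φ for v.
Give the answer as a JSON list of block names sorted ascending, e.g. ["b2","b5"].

Answer: ["b7"]

Analysis:
idom tree: b1←b0 b2←b0 b3←b2 b4←b2 b5←b4 b6←b3 b7←b0
Join-block Dom:
  b2: preds {b0,b1}: {b0} ∩ {b0,b1} = {b0}; idom=b0
  b4: preds {b2,b3}: {b0,b2} ∩ {b0,b2,b3} = {b0,b2}; idom=b2
  b7: preds {b0,b6}: {b0} ∩ {b0,b2,b3,b6} = {b0}; idom=b0

DF walk-up:
  join b2 pred b0: · stop@b0
  join b2 pred b1: b1 stop@b0
  join b4 pred b2: · stop@b2
  join b4 pred b3: b3 stop@b2
  join b7 pred b0: · stop@b0
  join b7 pred b6: b6→b3→b2 stop@b0
  b0: DF=∅
  b1: DF={b2}
  b2: DF={b7}
  b3: DF={b4,b7}
  b4: DF=∅
  b5: DF=∅
  b6: DF={b7}
  b7: DF=∅

φ for v: defs {b2,b4,b5,b6,b7}
  DF⁺ = {b7}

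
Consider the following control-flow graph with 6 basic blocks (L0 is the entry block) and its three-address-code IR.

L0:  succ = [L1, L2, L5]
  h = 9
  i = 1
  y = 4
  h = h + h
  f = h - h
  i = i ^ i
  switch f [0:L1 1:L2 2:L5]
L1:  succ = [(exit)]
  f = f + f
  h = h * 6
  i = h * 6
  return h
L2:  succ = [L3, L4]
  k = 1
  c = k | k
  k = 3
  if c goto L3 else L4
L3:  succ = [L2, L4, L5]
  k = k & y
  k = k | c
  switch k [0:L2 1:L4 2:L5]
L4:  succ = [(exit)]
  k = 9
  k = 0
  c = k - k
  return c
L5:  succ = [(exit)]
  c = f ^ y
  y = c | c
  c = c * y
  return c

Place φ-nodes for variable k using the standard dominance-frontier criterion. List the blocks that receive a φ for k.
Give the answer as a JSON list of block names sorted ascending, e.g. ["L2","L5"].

Answer: ["L2", "L4", "L5"]

Derivation:
idom tree: L1←L0 L2←L0 L3←L2 L4←L2 L5←L0
Dom at joins:
  L2: preds {L0,L3}: {L0} ∩ {L0,L2,L3} = {L0}; idom=L0
  L4: preds {L2,L3}: {L0,L2} ∩ {L0,L2,L3} = {L0,L2}; idom=L2
  L5: preds {L0,L3}: {L0} ∩ {L0,L2,L3} = {L0}; idom=L0

Frontier:
  L2←L0: walk · to L0
  L2←L3: walk L3→L2 to L0
  L4←L2: walk · to L2
  L4←L3: walk L3 to L2
  L5←L0: walk · to L0
  L5←L3: walk L3→L2 to L0
  DF(L0)=∅
  DF(L1)=∅
  DF(L2)={L2,L5}
  DF(L3)={L2,L4,L5}
  DF(L4)=∅
  DF(L5)=∅

φ for k: defs {L2,L3,L4}
  DF⁺ = {L2,L4,L5}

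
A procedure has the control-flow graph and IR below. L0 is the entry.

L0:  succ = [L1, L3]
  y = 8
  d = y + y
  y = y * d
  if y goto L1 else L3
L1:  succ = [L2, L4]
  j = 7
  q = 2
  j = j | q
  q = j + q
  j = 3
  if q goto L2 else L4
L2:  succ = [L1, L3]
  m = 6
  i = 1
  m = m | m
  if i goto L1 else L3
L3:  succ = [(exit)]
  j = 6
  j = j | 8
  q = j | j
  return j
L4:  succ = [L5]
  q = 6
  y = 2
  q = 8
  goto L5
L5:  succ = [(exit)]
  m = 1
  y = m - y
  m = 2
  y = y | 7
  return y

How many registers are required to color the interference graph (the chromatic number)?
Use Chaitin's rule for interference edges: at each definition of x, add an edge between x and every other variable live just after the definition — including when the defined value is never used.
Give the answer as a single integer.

Per-block:
  L0 def {d,y} use ∅
  L1 def {j,q} use ∅
  L2 def {i,m} use ∅
  L3 def {j,q} use ∅
  L4 def {q,y} use ∅
  L5 def {m,y} use {y}

Liveness:
  L0 li=∅ lo=∅
  L1 li=∅ lo=∅
  L2 li=∅ lo=∅
  L3 li=∅ lo=∅
  L4 li=∅ lo={y}
  L5 li={y} lo=∅

Conflict graph:
  d: {y}
  i: {m}
  j: {q}
  m: {i,y}
  q: {j,y}
  y: {d,m,q}

Colouring:
  lower bound: {d,y} mutually conflict ⇒ χ ≥ 2
  assign d→c1 i→c0 j→c0 m→c1 q→c1 y→c0 — no edge inside a register ⇒ χ ≤ 2
  χ = 2

Answer: 2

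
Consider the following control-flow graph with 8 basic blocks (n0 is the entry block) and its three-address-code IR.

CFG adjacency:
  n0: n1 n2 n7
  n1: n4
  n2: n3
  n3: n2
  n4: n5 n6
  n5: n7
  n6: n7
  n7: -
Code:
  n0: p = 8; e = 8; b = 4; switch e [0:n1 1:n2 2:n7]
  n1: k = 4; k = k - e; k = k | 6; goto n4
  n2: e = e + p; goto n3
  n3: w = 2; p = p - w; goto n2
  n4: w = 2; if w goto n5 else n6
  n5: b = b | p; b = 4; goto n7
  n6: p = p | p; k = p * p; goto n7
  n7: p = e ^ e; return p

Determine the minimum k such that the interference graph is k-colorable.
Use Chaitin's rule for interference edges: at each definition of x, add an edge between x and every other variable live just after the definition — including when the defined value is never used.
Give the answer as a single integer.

def/use:
  n0: def={b,e,p} ue=∅
  n1: def={k} ue={e}
  n2: def={e} ue={e,p}
  n3: def={p,w} ue={p}
  n4: def={w} ue=∅
  n5: def={b} ue={b,p}
  n6: def={k,p} ue={p}
  n7: def={p} ue={e}

Backward fixpoint:
  n0: in=∅ out={b,e,p}
  n1: in={b,e,p} out={b,e,p}
  n2: in={e,p} out={e,p}
  n3: in={e,p} out={e,p}
  n4: in={b,e,p} out={b,e,p}
  n5: in={b,e,p} out={e}
  n6: in={e,p} out={e}
  n7: in={e} out=∅

Interfere edges:
  b — {e,k,p,w}
  e — {b,k,p,w}
  k — {b,e,p}
  p — {b,e,k,w}
  w — {b,e,p}

Colouring:
  lower bound: {b,e,k,p} mutually conflict ⇒ χ ≥ 4
  4-colouring: R0={b}  R1={e}  R2={p}  R3={k,w}
  χ = 4

Answer: 4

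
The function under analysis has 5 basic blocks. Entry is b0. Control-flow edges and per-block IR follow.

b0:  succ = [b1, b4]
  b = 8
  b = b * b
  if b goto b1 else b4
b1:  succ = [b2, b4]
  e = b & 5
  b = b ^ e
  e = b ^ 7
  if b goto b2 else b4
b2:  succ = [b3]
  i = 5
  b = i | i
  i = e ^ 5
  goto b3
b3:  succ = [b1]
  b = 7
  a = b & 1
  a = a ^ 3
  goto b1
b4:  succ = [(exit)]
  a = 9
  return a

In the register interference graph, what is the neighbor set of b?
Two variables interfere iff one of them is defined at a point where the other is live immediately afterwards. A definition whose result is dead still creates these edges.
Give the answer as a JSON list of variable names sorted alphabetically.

def/use:
  b0: def={b} ue=∅
  b1: def={b,e} ue={b}
  b2: def={b,i} ue={e}
  b3: def={a,b} ue=∅
  b4: def={a} ue=∅

Live sets:
  b0: in=∅ out={b}
  b1: in={b} out={e}
  b2: in={e} out=∅
  b3: in=∅ out={b}
  b4: in=∅ out=∅

Conflict graph:
  a — {b}
  b — {a,e}
  e — {b,i}
  i — {e}

N(b) = ["a", "e"]

Answer: ["a", "e"]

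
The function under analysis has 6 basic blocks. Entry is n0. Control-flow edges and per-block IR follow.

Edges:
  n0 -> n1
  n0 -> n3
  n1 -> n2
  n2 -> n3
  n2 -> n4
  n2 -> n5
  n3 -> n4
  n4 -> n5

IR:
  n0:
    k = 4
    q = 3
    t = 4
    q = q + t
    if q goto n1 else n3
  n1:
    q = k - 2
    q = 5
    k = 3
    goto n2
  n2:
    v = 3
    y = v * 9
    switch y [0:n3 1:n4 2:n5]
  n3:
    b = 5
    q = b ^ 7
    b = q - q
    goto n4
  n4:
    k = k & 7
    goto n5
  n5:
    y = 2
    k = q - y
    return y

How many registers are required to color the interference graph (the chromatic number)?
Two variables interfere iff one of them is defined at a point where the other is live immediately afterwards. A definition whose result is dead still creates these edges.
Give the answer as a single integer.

Answer: 3

Derivation:
Block summaries:
  n0: def={k,q,t} ue=∅
  n1: def={k,q} ue={k}
  n2: def={v,y} ue=∅
  n3: def={b,q} ue=∅
  n4: def={k} ue={k}
  n5: def={k,y} ue={q}

Backward fixpoint:
  live n0: ∅→{k}
  live n1: {k}→{k,q}
  live n2: {k,q}→{k,q}
  live n3: {k}→{k,q}
  live n4: {k,q}→{q}
  live n5: {q}→∅

Interfere edges:
  b: {k,q}
  k: {b,q,t,v,y}
  q: {b,k,t,v,y}
  t: {k,q}
  v: {k,q}
  y: {k,q}

Colouring:
  clique {b,k,q} ⇒ need ≥ 3
  3-colouring: R0={k}  R1={q}  R2={b,t,v,y}
  χ = 3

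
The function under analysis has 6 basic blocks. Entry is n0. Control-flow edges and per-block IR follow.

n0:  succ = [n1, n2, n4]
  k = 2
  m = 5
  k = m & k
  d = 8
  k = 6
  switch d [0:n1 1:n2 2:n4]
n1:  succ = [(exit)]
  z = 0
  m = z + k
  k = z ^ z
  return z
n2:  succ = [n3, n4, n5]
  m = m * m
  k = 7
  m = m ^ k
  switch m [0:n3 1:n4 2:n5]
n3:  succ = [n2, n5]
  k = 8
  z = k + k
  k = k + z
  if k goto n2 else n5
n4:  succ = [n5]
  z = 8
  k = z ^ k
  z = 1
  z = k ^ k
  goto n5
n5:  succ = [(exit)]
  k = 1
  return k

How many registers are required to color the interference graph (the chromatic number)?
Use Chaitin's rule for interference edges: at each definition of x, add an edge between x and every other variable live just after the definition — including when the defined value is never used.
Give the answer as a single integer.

Answer: 3

Analysis:
Per-block:
  n0: {d,k,m} / ∅
  n1: {k,m,z} / {k}
  n2: {k,m} / {m}
  n3: {k,z} / ∅
  n4: {k,z} / {k}
  n5: {k} / ∅

Liveness:
  n0: in=∅ out={k,m}
  n1: in={k} out=∅
  n2: in={m} out={k,m}
  n3: in={m} out={m}
  n4: in={k} out=∅
  n5: in=∅ out=∅

Conflict graph:
  d — {k,m}
  k — {d,m,z}
  m — {d,k,z}
  z — {k,m}

Colouring:
  {d,k,m} pairwise interfere (3-clique) ⇒ χ ≥ 3
  3-colouring: c0={k}  c1={m}  c2={d,z}
  χ = 3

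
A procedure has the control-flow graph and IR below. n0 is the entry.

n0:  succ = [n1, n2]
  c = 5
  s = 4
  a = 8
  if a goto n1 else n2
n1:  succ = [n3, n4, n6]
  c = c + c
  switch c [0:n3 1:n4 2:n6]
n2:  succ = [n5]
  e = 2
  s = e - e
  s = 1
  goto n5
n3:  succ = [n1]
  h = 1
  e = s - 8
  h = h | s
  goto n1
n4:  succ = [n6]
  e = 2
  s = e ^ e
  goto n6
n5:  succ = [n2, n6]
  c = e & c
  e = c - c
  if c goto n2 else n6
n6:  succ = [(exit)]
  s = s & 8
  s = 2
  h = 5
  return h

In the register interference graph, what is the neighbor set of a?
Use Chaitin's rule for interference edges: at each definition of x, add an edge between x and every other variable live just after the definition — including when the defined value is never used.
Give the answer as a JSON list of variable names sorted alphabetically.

Answer: ["c", "s"]

Working:
def/use:
  n0 def {a,c,s} use ∅
  n1 def {c} use {c}
  n2 def {e,s} use ∅
  n3 def {e,h} use {s}
  n4 def {e,s} use ∅
  n5 def {c,e} use {c,e}
  n6 def {h,s} use {s}

Backward fixpoint:
  live n0: ∅→{c,s}
  live n1: {c,s}→{c,s}
  live n2: {c}→{c,e,s}
  live n3: {c,s}→{c,s}
  live n4: ∅→{s}
  live n5: {c,e,s}→{c,s}
  live n6: {s}→∅

Interference:
  a↔{c,s}
  c↔{a,e,h,s}
  e↔{c,h,s}
  h↔{c,e,s}
  s↔{a,c,e,h}

N(a) = ["c", "s"]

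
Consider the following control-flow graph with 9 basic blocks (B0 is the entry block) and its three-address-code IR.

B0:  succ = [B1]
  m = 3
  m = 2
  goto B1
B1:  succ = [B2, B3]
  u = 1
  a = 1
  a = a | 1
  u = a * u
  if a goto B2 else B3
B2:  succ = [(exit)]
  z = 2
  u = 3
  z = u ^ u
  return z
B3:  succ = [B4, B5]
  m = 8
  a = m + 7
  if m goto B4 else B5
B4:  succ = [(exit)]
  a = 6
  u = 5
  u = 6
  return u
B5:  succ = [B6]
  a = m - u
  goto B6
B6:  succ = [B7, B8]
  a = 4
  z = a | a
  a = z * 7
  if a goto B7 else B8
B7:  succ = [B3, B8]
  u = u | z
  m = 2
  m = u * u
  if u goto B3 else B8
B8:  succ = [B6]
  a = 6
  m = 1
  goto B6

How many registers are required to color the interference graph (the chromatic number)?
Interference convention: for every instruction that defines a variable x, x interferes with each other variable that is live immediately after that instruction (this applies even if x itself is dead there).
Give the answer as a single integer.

Answer: 3

Derivation:
Block summaries:
  B0: def={m} ue=∅
  B1: def={a,u} ue=∅
  B2: def={u,z} ue=∅
  B3: def={a,m} ue=∅
  B4: def={a,u} ue=∅
  B5: def={a} ue={m,u}
  B6: def={a,z} ue=∅
  B7: def={m,u} ue={u,z}
  B8: def={a,m} ue=∅

Live sets:
  B0: in=∅ out=∅
  B1: in=∅ out={u}
  B2: in=∅ out=∅
  B3: in={u} out={m,u}
  B4: in=∅ out=∅
  B5: in={m,u} out={u}
  B6: in={u} out={u,z}
  B7: in={u,z} out={u}
  B8: in={u} out={u}

Conflict graph:
  a — {m,u,z}
  m — {a,u}
  u — {a,m,z}
  z — {a,u}

Colouring:
  lower bound: {a,m,u} mutually conflict ⇒ χ ≥ 3
  assign a→c0 m→c2 u→c1 z→c2 — no edge inside a register ⇒ χ ≤ 3
  χ = 3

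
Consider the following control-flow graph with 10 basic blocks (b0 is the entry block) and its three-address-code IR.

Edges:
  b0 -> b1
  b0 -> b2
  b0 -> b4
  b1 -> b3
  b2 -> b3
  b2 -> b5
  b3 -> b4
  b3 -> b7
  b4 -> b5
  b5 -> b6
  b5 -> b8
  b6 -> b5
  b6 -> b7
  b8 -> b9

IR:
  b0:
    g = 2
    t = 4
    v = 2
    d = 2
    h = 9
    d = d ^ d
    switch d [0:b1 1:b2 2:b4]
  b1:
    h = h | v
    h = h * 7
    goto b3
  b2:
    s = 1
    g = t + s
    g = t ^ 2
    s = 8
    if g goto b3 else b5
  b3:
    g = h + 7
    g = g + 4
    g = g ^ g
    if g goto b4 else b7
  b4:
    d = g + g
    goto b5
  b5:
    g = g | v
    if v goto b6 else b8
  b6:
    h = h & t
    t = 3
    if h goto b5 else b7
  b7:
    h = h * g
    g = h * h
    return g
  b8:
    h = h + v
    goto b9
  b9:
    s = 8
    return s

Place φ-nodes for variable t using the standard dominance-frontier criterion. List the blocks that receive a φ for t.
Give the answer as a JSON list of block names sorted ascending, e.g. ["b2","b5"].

idom tree: b1←b0 b2←b0 b3←b0 b4←b0 b5←b0 b6←b5 b7←b0 b8←b5 b9←b8
Dom at joins:
  b3: preds {b1,b2}: {b0,b1} ∩ {b0,b2} = {b0}; idom=b0
  b4: preds {b0,b3}: {b0} ∩ {b0,b3} = {b0}; idom=b0
  b5: preds {b2,b4,b6}: {b0,b2} ∩ {b0,b4} ∩ {b0,b5,b6} = {b0}; idom=b0
  b7: preds {b3,b6}: {b0,b3} ∩ {b0,b5,b6} = {b0}; idom=b0

DF walk-up:
  b3←b1: walk b1 to b0
  b3←b2: walk b2 to b0
  b4←b0: walk · to b0
  b4←b3: walk b3 to b0
  b5←b2: walk b2 to b0
  b5←b4: walk b4 to b0
  b5←b6: walk b6→b5 to b0
  b7←b3: walk b3 to b0
  b7←b6: walk b6→b5 to b0
  DF(b0)=∅
  DF(b1)={b3}
  DF(b2)={b3,b5}
  DF(b3)={b4,b7}
  DF(b4)={b5}
  DF(b5)={b5,b7}
  DF(b6)={b5,b7}
  DF(b7)=∅
  DF(b8)=∅
  DF(b9)=∅

φ for t: defs {b0,b6}
  DF⁺ = {b5,b7}

Answer: ["b5", "b7"]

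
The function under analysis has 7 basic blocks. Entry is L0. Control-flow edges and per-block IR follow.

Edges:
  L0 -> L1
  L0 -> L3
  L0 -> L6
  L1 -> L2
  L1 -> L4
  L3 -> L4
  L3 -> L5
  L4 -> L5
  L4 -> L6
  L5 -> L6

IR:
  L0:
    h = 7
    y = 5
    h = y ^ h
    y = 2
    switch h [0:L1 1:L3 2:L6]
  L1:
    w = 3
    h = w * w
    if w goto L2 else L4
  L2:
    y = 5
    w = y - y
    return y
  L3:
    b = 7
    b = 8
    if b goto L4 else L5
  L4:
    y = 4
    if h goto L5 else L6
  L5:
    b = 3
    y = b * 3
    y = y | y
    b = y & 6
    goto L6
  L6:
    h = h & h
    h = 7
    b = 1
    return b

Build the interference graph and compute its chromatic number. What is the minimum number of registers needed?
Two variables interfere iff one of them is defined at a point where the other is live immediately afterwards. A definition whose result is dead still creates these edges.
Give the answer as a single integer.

Answer: 3

Derivation:
Block summaries:
  L0: {h,y} / ∅
  L1: {h,w} / ∅
  L2: {w,y} / ∅
  L3: {b} / ∅
  L4: {y} / {h}
  L5: {b,y} / ∅
  L6: {b,h} / {h}

Liveness:
  L0 li=∅ lo={h}
  L1 li=∅ lo={h}
  L2 li=∅ lo=∅
  L3 li={h} lo={h}
  L4 li={h} lo={h}
  L5 li={h} lo={h}
  L6 li={h} lo=∅

Interference:
  b — {h}
  h — {b,w,y}
  w — {h,y}
  y — {h,w}

Colouring:
  lower bound: {h,w,y} mutually conflict ⇒ χ ≥ 3
  assign b→c1 h→c0 w→c1 y→c2 — no edge inside a register ⇒ χ ≤ 3
  χ = 3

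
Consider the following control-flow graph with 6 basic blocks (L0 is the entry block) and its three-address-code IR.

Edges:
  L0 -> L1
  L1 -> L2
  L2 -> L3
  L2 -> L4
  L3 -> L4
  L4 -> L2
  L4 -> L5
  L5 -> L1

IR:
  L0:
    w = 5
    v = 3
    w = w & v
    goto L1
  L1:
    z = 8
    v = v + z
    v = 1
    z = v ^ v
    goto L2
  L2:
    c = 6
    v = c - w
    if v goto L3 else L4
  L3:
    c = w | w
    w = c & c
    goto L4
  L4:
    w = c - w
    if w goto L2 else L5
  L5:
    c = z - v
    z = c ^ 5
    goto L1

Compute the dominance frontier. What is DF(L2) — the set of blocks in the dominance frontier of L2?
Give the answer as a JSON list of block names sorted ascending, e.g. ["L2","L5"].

Answer: ["L1", "L2"]

Analysis:
idom tree: L1←L0 L2←L1 L3←L2 L4←L2 L5←L4
Dom at joins:
  L1: preds {L0,L5}: {L0} ∩ {L0,L1,L2,L4,L5} = {L0}; idom=L0
  L2: preds {L1,L4}: {L0,L1} ∩ {L0,L1,L2,L4} = {L0,L1}; idom=L1
  L4: preds {L2,L3}: {L0,L1,L2} ∩ {L0,L1,L2,L3} = {L0,L1,L2}; idom=L2

DF derivation:
  L1←L0: walk · to L0
  L1←L5: walk L5→L4→L2→L1 to L0
  L2←L1: walk · to L1
  L2←L4: walk L4→L2 to L1
  L4←L2: walk · to L2
  L4←L3: walk L3 to L2
  L0: DF=∅
  L1: DF={L1}
  L2: DF={L1,L2}
  L3: DF={L4}
  L4: DF={L1,L2}
  L5: DF={L1}

DF(L2) = ["L1", "L2"]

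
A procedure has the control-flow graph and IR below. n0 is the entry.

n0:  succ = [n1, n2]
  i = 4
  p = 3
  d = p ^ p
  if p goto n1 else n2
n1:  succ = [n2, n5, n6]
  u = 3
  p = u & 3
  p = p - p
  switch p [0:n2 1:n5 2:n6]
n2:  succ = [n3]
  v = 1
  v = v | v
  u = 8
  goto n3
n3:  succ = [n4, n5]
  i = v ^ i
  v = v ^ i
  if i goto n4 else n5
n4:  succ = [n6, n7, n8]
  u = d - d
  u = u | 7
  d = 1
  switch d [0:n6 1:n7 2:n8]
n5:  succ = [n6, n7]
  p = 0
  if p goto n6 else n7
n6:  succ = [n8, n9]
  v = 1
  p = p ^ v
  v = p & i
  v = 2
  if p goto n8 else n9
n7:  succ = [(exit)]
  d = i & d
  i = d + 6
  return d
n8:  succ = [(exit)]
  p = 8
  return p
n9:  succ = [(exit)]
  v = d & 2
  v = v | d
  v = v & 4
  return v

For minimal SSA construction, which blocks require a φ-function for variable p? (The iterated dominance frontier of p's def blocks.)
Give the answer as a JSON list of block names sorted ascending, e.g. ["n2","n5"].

idom tree: n1←n0 n2←n0 n3←n2 n4←n3 n5←n0 n6←n0 n7←n0 n8←n0 n9←n6
Dom at joins:
  n2: preds {n0,n1}: {n0} ∩ {n0,n1} = {n0}; idom=n0
  n5: preds {n1,n3}: {n0,n1} ∩ {n0,n2,n3} = {n0}; idom=n0
  n6: preds {n1,n4,n5}: {n0,n1} ∩ {n0,n2,n3,n4} ∩ {n0,n5} = {n0}; idom=n0
  n7: preds {n4,n5}: {n0,n2,n3,n4} ∩ {n0,n5} = {n0}; idom=n0
  n8: preds {n4,n6}: {n0,n2,n3,n4} ∩ {n0,n6} = {n0}; idom=n0

DF walk-up:
  join n2 pred n0: · stop@n0
  join n2 pred n1: n1 stop@n0
  join n5 pred n1: n1 stop@n0
  join n5 pred n3: n3→n2 stop@n0
  join n6 pred n1: n1 stop@n0
  join n6 pred n4: n4→n3→n2 stop@n0
  join n6 pred n5: n5 stop@n0
  join n7 pred n4: n4→n3→n2 stop@n0
  join n7 pred n5: n5 stop@n0
  join n8 pred n4: n4→n3→n2 stop@n0
  join n8 pred n6: n6 stop@n0
  n0: DF=∅
  n1: DF={n2,n5,n6}
  n2: DF={n5,n6,n7,n8}
  n3: DF={n5,n6,n7,n8}
  n4: DF={n6,n7,n8}
  n5: DF={n6,n7}
  n6: DF={n8}
  n7: DF=∅
  n8: DF=∅
  n9: DF=∅

φ for p: defs {n0,n1,n5,n6,n8}
  DF⁺ = {n2,n5,n6,n7,n8}

Answer: ["n2", "n5", "n6", "n7", "n8"]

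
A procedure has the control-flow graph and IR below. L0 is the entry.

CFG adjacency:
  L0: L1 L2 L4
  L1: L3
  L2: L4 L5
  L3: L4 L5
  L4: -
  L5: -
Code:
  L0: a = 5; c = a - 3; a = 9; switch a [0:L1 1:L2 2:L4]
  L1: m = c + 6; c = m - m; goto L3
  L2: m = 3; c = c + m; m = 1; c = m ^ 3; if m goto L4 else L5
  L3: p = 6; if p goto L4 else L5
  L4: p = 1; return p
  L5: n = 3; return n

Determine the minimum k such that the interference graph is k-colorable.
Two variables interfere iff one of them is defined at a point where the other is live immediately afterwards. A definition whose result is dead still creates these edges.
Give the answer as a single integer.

Per-block:
  L0: def={a,c} ue=∅
  L1: def={c,m} ue={c}
  L2: def={c,m} ue={c}
  L3: def={p} ue=∅
  L4: def={p} ue=∅
  L5: def={n} ue=∅

Backward fixpoint:
  L0 li=∅ lo={c}
  L1 li={c} lo=∅
  L2 li={c} lo=∅
  L3 li=∅ lo=∅
  L4 li=∅ lo=∅
  L5 li=∅ lo=∅

Interference:
  a↔{c}
  c↔{a,m}
  m↔{c}
  n↔∅
  p↔∅

Chromatic number:
  lower bound: {a,c} mutually conflict ⇒ χ ≥ 2
  assign a→r1 c→r0 m→r1 n→r0 p→r0 — no edge inside a register ⇒ χ ≤ 2
  χ = 2

Answer: 2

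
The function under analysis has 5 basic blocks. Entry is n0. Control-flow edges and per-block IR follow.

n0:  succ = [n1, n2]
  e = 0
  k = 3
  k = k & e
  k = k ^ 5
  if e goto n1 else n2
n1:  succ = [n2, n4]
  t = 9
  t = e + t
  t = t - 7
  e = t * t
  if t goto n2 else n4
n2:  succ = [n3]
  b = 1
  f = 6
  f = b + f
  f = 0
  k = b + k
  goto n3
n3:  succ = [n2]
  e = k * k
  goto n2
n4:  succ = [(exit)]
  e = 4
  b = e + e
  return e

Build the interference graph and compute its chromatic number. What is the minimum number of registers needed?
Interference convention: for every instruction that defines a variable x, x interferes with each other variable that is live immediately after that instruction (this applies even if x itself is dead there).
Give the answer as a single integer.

Block summaries:
  n0: {e,k} / ∅
  n1: {e,t} / {e}
  n2: {b,f,k} / {k}
  n3: {e} / {k}
  n4: {b,e} / ∅

Live sets:
  n0 li=∅ lo={e,k}
  n1 li={e,k} lo={k}
  n2 li={k} lo={k}
  n3 li={k} lo={k}
  n4 li=∅ lo=∅

Interference:
  b — {e,f,k}
  e — {b,k,t}
  f — {b,k}
  k — {b,e,f,t}
  t — {e,k}

Registers:
  clique {b,e,k} ⇒ need ≥ 3
  3-colouring: R0={k}  R1={b,t}  R2={e,f}
  χ = 3

Answer: 3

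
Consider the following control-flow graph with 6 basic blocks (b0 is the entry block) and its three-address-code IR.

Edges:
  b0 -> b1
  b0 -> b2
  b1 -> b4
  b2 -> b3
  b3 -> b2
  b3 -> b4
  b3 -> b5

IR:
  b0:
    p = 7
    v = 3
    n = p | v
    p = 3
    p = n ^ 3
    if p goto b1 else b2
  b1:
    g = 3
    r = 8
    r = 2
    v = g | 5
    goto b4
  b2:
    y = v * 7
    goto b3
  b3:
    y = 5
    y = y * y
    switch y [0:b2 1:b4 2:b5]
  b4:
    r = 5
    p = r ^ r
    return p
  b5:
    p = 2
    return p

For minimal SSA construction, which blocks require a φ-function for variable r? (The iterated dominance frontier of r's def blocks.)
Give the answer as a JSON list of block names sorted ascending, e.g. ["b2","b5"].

Answer: ["b4"]

Analysis:
idom tree: b1←b0 b2←b0 b3←b2 b4←b0 b5←b3
Dom at joins:
  b2: preds {b0,b3}: {b0} ∩ {b0,b2,b3} = {b0}; idom=b0
  b4: preds {b1,b3}: {b0,b1} ∩ {b0,b2,b3} = {b0}; idom=b0

DF walk-up:
  join b2 pred b0: · stop@b0
  join b2 pred b3: b3→b2 stop@b0
  join b4 pred b1: b1 stop@b0
  join b4 pred b3: b3→b2 stop@b0
  b0 → ∅
  b1 → {b4}
  b2 → {b2,b4}
  b3 → {b2,b4}
  b4 → ∅
  b5 → ∅

φ for r: defs {b1,b4}
  DF⁺ = {b4}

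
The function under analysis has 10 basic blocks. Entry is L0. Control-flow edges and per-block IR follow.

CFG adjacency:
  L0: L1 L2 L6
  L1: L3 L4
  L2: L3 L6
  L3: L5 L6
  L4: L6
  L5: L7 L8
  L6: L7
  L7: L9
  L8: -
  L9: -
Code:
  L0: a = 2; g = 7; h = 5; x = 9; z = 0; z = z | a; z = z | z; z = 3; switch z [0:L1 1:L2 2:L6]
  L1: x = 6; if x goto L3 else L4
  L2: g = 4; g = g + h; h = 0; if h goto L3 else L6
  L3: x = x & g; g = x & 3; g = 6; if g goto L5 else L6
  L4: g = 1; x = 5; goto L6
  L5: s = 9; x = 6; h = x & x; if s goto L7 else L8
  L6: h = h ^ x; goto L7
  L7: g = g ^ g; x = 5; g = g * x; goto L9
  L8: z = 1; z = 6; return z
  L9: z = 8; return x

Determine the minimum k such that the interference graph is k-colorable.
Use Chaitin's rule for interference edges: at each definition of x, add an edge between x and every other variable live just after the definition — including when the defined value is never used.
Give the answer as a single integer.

Answer: 5

Analysis:
Per-block:
  L0: def={a,g,h,x,z} ue=∅
  L1: def={x} ue=∅
  L2: def={g,h} ue={h}
  L3: def={g,x} ue={g,x}
  L4: def={g,x} ue=∅
  L5: def={h,s,x} ue=∅
  L6: def={h} ue={h,x}
  L7: def={g,x} ue={g}
  L8: def={z} ue=∅
  L9: def={z} ue={x}

Backward fixpoint:
  L0 li=∅ lo={g,h,x}
  L1 li={g,h} lo={g,h,x}
  L2 li={h,x} lo={g,h,x}
  L3 li={g,h,x} lo={g,h,x}
  L4 li={h} lo={g,h,x}
  L5 li={g} lo={g}
  L6 li={g,h,x} lo={g}
  L7 li={g} lo={x}
  L8 li=∅ lo=∅
  L9 li={x} lo=∅

Interference:
  a: {g,h,x,z}
  g: {a,h,s,x,z}
  h: {a,g,s,x,z}
  s: {g,h,x}
  x: {a,g,h,s,z}
  z: {a,g,h,x}

Chromatic number:
  lower bound: {a,g,h,x,z} mutually conflict ⇒ χ ≥ 5
  assign a→R3 g→R0 h→R1 s→R3 x→R2 z→R4 — no edge inside a register ⇒ χ ≤ 5
  χ = 5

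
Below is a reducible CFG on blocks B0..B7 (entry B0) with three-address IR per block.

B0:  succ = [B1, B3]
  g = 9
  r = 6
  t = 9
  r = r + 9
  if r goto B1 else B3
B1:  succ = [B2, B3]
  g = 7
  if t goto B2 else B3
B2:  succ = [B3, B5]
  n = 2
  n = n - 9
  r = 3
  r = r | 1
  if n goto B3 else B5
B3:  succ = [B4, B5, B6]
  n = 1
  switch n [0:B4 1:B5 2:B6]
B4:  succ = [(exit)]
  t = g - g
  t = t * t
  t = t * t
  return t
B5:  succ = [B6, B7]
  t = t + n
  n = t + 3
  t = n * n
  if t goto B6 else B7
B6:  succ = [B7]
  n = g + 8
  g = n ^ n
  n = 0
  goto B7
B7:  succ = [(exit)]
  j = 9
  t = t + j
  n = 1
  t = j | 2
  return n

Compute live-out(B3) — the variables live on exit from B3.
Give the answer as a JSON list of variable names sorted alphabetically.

def/use:
  B0: def={g,r,t} ue=∅
  B1: def={g} ue={t}
  B2: def={n,r} ue=∅
  B3: def={n} ue=∅
  B4: def={t} ue={g}
  B5: def={n,t} ue={n,t}
  B6: def={g,n} ue={g}
  B7: def={j,n,t} ue={t}

Liveness:
  B0: in=∅ out={g,t}
  B1: in={t} out={g,t}
  B2: in={g,t} out={g,n,t}
  B3: in={g,t} out={g,n,t}
  B4: in={g} out=∅
  B5: in={g,n,t} out={g,t}
  B6: in={g,t} out={t}
  B7: in={t} out=∅

live-out(B3) = ["g", "n", "t"]

Answer: ["g", "n", "t"]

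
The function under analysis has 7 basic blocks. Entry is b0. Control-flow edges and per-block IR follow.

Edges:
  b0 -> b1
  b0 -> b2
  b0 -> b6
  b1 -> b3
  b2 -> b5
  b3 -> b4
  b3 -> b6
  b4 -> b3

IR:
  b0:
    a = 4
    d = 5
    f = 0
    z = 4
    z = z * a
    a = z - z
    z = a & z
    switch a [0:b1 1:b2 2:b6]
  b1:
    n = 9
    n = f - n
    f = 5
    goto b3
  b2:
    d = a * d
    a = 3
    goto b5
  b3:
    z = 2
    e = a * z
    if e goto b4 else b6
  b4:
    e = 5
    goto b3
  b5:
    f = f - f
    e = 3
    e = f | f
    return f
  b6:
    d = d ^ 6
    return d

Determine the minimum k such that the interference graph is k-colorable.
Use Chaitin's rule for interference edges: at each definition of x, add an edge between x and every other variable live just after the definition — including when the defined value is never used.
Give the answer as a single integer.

Answer: 4

Derivation:
Per-block:
  b0: def={a,d,f,z} ue=∅
  b1: def={f,n} ue={f}
  b2: def={a,d} ue={a,d}
  b3: def={e,z} ue={a}
  b4: def={e} ue=∅
  b5: def={e,f} ue={f}
  b6: def={d} ue={d}

Live sets:
  live b0: ∅→{a,d,f}
  live b1: {a,d,f}→{a,d}
  live b2: {a,d,f}→{f}
  live b3: {a,d}→{a,d}
  live b4: {a,d}→{a,d}
  live b5: {f}→∅
  live b6: {d}→∅

Interfere edges:
  a: {d,e,f,n,z}
  d: {a,e,f,n,z}
  e: {a,d,f}
  f: {a,d,e,n,z}
  n: {a,d,f}
  z: {a,d,f}

Colouring:
  clique {a,d,e,f} ⇒ need ≥ 4
  assign a→r0 d→r1 e→r3 f→r2 n→r3 z→r3 — no edge inside a register ⇒ χ ≤ 4
  χ = 4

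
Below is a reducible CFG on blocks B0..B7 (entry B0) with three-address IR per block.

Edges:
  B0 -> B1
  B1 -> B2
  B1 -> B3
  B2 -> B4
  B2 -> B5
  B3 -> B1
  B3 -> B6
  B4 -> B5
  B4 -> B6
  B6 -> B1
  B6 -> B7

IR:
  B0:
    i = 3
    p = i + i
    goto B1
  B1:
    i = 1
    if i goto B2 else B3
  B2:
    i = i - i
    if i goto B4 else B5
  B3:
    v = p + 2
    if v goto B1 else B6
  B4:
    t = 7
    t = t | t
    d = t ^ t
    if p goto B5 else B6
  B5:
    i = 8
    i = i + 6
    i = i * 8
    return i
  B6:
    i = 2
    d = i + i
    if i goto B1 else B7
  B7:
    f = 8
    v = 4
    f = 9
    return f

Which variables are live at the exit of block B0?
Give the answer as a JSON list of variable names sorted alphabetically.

Block summaries:
  B0 def {i,p} use ∅
  B1 def {i} use ∅
  B2 def {i} use {i}
  B3 def {v} use {p}
  B4 def {d,t} use {p}
  B5 def {i} use ∅
  B6 def {d,i} use ∅
  B7 def {f,v} use ∅

Backward fixpoint:
  B0 li=∅ lo={p}
  B1 li={p} lo={i,p}
  B2 li={i,p} lo={p}
  B3 li={p} lo={p}
  B4 li={p} lo={p}
  B5 li=∅ lo=∅
  B6 li={p} lo={p}
  B7 li=∅ lo=∅

live-out(B0) = ["p"]

Answer: ["p"]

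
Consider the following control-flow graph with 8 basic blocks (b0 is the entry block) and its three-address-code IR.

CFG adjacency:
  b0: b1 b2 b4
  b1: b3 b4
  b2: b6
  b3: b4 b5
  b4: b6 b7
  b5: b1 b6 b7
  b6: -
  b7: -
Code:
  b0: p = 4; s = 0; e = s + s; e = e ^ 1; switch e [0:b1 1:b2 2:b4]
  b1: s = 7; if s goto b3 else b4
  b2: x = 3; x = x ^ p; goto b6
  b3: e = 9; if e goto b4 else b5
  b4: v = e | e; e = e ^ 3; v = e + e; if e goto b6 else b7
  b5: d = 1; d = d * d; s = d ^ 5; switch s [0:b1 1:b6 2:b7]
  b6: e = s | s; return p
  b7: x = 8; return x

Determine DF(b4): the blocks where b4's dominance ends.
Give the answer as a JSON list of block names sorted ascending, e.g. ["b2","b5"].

idom tree: b1←b0 b2←b0 b3←b1 b4←b0 b5←b3 b6←b0 b7←b0
Dom at joins:
  b1: preds {b0,b5}: {b0} ∩ {b0,b1,b3,b5} = {b0}; idom=b0
  b4: preds {b0,b1,b3}: {b0} ∩ {b0,b1} ∩ {b0,b1,b3} = {b0}; idom=b0
  b6: preds {b2,b4,b5}: {b0,b2} ∩ {b0,b4} ∩ {b0,b1,b3,b5} = {b0}; idom=b0
  b7: preds {b4,b5}: {b0,b4} ∩ {b0,b1,b3,b5} = {b0}; idom=b0

DF walk-up:
  b1←b0: walk · to b0
  b1←b5: walk b5→b3→b1 to b0
  b4←b0: walk · to b0
  b4←b1: walk b1 to b0
  b4←b3: walk b3→b1 to b0
  b6←b2: walk b2 to b0
  b6←b4: walk b4 to b0
  b6←b5: walk b5→b3→b1 to b0
  b7←b4: walk b4 to b0
  b7←b5: walk b5→b3→b1 to b0
  DF(b0)=∅
  DF(b1)={b1,b4,b6,b7}
  DF(b2)={b6}
  DF(b3)={b1,b4,b6,b7}
  DF(b4)={b6,b7}
  DF(b5)={b1,b6,b7}
  DF(b6)=∅
  DF(b7)=∅

DF(b4) = ["b6", "b7"]

Answer: ["b6", "b7"]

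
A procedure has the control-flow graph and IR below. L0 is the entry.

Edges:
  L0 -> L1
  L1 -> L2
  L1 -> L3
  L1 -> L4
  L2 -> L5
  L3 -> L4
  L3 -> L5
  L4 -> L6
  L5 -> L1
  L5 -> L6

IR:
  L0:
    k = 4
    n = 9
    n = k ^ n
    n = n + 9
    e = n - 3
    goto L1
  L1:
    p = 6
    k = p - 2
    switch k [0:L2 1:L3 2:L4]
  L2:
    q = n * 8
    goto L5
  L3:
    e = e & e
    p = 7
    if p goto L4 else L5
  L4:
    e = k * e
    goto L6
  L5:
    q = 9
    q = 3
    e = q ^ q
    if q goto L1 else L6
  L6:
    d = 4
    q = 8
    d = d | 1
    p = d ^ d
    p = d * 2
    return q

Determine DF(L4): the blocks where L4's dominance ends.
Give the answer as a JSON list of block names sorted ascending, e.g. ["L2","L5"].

idom tree: L1←L0 L2←L1 L3←L1 L4←L1 L5←L1 L6←L1
Dom at joins:
  L1: preds {L0,L5}: {L0} ∩ {L0,L1,L5} = {L0}; idom=L0
  L4: preds {L1,L3}: {L0,L1} ∩ {L0,L1,L3} = {L0,L1}; idom=L1
  L5: preds {L2,L3}: {L0,L1,L2} ∩ {L0,L1,L3} = {L0,L1}; idom=L1
  L6: preds {L4,L5}: {L0,L1,L4} ∩ {L0,L1,L5} = {L0,L1}; idom=L1

DF walk-up:
  join L1 pred L0: · stop@L0
  join L1 pred L5: L5→L1 stop@L0
  join L4 pred L1: · stop@L1
  join L4 pred L3: L3 stop@L1
  join L5 pred L2: L2 stop@L1
  join L5 pred L3: L3 stop@L1
  join L6 pred L4: L4 stop@L1
  join L6 pred L5: L5 stop@L1
  DF(L0)=∅
  DF(L1)={L1}
  DF(L2)={L5}
  DF(L3)={L4,L5}
  DF(L4)={L6}
  DF(L5)={L1,L6}
  DF(L6)=∅

DF(L4) = ["L6"]

Answer: ["L6"]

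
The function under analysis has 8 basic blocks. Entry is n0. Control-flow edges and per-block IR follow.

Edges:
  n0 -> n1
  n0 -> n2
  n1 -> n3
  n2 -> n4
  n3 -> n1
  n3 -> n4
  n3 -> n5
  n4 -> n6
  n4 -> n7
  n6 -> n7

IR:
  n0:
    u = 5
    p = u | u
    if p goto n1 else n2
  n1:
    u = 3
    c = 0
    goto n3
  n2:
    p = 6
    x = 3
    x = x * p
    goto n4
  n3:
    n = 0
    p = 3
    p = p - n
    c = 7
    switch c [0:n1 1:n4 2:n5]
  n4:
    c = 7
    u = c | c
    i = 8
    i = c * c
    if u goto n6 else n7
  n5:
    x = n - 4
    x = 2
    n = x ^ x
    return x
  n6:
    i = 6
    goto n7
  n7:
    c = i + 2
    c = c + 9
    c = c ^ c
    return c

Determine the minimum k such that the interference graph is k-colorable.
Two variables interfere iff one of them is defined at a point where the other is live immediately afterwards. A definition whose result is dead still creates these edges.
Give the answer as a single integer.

Answer: 3

Analysis:
Block summaries:
  n0: def={p,u} ue=∅
  n1: def={c,u} ue=∅
  n2: def={p,x} ue=∅
  n3: def={c,n,p} ue=∅
  n4: def={c,i,u} ue=∅
  n5: def={n,x} ue={n}
  n6: def={i} ue=∅
  n7: def={c} ue={i}

Live sets:
  n0: in=∅ out=∅
  n1: in=∅ out=∅
  n2: in=∅ out=∅
  n3: in=∅ out={n}
  n4: in=∅ out={i}
  n5: in={n} out=∅
  n6: in=∅ out={i}
  n7: in={i} out=∅

Interference:
  c: {i,n,u}
  i: {c,u}
  n: {c,p,x}
  p: {n,x}
  u: {c,i}
  x: {n,p}

Registers:
  lower bound: {c,i,u} mutually conflict ⇒ χ ≥ 3
  3-colouring: c0={c,p}  c1={i,n}  c2={u,x}
  χ = 3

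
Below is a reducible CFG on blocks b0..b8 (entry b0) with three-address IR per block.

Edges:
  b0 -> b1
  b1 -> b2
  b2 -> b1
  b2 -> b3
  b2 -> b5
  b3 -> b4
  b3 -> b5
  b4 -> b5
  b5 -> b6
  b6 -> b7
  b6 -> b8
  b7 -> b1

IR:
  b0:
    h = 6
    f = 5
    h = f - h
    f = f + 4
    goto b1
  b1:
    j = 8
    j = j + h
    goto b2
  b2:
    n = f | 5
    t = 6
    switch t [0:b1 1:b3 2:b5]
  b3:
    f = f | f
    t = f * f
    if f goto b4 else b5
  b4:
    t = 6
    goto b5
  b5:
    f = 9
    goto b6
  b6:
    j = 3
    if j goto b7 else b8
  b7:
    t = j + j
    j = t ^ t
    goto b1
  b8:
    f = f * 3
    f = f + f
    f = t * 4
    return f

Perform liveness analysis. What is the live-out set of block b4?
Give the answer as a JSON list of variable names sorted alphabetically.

Block summaries:
  b0: def={f,h} ue=∅
  b1: def={j} ue={h}
  b2: def={n,t} ue={f}
  b3: def={f,t} ue={f}
  b4: def={t} ue=∅
  b5: def={f} ue=∅
  b6: def={j} ue=∅
  b7: def={j,t} ue={j}
  b8: def={f} ue={f,t}

Liveness:
  b0 li=∅ lo={f,h}
  b1 li={f,h} lo={f,h}
  b2 li={f,h} lo={f,h,t}
  b3 li={f,h} lo={h,t}
  b4 li={h} lo={h,t}
  b5 li={h,t} lo={f,h,t}
  b6 li={f,h,t} lo={f,h,j,t}
  b7 li={f,h,j} lo={f,h}
  b8 li={f,t} lo=∅

live-out(b4) = ["h", "t"]

Answer: ["h", "t"]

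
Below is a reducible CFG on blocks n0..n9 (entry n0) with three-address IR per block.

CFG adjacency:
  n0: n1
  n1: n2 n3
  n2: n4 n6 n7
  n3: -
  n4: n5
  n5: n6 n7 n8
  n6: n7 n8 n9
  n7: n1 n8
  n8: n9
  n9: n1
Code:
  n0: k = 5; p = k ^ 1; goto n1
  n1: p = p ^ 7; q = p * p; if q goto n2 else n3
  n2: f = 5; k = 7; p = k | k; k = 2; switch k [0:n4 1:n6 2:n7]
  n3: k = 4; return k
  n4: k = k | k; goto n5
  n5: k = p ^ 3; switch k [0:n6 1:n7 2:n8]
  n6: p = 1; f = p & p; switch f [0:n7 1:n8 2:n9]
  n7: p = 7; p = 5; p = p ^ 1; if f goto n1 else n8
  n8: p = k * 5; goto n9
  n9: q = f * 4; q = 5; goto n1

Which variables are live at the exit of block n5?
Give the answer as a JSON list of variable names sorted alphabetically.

Answer: ["f", "k"]

Analysis:
Block summaries:
  n0: def={k,p} ue=∅
  n1: def={p,q} ue={p}
  n2: def={f,k,p} ue=∅
  n3: def={k} ue=∅
  n4: def={k} ue={k}
  n5: def={k} ue={p}
  n6: def={f,p} ue=∅
  n7: def={p} ue={f}
  n8: def={p} ue={k}
  n9: def={q} ue={f}

Liveness:
  live n0: ∅→{p}
  live n1: {p}→∅
  live n2: ∅→{f,k,p}
  live n3: ∅→∅
  live n4: {f,k,p}→{f,p}
  live n5: {f,p}→{f,k}
  live n6: {k}→{f,k,p}
  live n7: {f,k}→{f,k,p}
  live n8: {f,k}→{f,p}
  live n9: {f,p}→{p}

live-out(n5) = ["f", "k"]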